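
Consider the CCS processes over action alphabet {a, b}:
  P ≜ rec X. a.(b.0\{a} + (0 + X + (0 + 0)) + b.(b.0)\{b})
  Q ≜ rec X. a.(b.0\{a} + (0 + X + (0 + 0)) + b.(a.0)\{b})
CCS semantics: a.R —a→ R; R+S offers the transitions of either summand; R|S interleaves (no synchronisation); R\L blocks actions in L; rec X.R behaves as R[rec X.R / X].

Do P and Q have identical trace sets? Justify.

NO — witness ⟨aba⟩

P's transition system — 4 states:
  p0 = rec X. a.(b.0\{a} + (0 + X + (0 + 0)) + b.(b.0)\{b}) ⊢ ··a··> p1
  p1 = b.0\{a} + (0 + (rec X. a.(b.0\{a} + (0 + X + (0 + 0)) + b.(b.0)\{b})) + (0 + 0)) + b.(b.0)\{b} ⊢ ··a··> p1, ··b··> p2, ··b··> p3
  p2 = (b.0)\{b} ⊢ (no moves)
  p3 = 0\{a} ⊢ (no moves)
Q's transition system — 5 states:
  q0 = rec X. a.(b.0\{a} + (0 + X + (0 + 0)) + b.(a.0)\{b}) ⊢ ··a··> q1
  q1 = b.0\{a} + (0 + (rec X. a.(b.0\{a} + (0 + X + (0 + 0)) + b.(a.0)\{b})) + (0 + 0)) + b.(a.0)\{b} ⊢ ··a··> q1, ··b··> q2, ··b··> q3
  q2 = (a.0)\{b} ⊢ ··a··> q4
  q3 = 0\{a} ⊢ (no moves)
  q4 = 0\{b} ⊢ (no moves)
Executing aba from Q (initial set {q0}):
  step 1 (a): {q1}
  step 2 (b): {q2, q3}
  step 3 (a): {q4}
  Q completes σ.
Executing aba from P (initial set {p0}):
  step 1 (a): {p1}
  step 2 (b): {p2, p3}
  step 3 (a): ∅  — P cannot continue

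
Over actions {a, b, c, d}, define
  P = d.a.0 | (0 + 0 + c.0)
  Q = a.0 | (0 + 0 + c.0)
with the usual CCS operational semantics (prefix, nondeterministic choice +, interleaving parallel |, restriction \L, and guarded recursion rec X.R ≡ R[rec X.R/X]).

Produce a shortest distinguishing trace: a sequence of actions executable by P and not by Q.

d

LTS(P): 6 reachable states
  u0 = d.a.0 | (0 + 0 + c.0) has moves ··c··> u1, ··d··> u2
  u1 = d.a.0 | 0 has moves ··d··> u3
  u2 = a.0 | (0 + 0 + c.0) has moves ··a··> u4, ··c··> u3
  u3 = a.0 | 0 has moves ··a··> u5
  u4 = 0 | (0 + 0 + c.0) has moves ··c··> u5
  u5 = 0 | 0 has moves deadlocked
LTS(Q): 4 reachable states
  v0 = a.0 | (0 + 0 + c.0) has moves ··a··> v1, ··c··> v2
  v1 = 0 | (0 + 0 + c.0) has moves ··c··> v3
  v2 = a.0 | 0 has moves ··a··> v3
  v3 = 0 | 0 has moves deadlocked
Executing d from P (initial set {u0}):
  after d @ step 1: {u2}
  P completes σ.
Executing d from Q (initial set {v0}):
  after d @ step 1: ∅  — Q cannot continue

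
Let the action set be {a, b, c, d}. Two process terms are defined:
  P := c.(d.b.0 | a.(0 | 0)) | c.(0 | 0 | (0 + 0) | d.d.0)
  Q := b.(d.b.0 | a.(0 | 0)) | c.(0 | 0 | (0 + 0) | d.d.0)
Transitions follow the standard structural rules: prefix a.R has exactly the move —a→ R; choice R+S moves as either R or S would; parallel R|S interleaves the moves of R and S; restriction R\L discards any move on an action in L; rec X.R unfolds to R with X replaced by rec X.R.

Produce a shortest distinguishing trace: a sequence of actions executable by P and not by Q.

cc

Reachable graph of P (28 states):
  u0 = c.(d.b.0 | a.(0 | 0)) | c.(0 | 0 | (0 + 0) | d.d.0) → —c→ u1, —c→ u2
  u1 = c.(d.b.0 | a.(0 | 0)) | (0 | 0 | (0 + 0) | d.d.0) → —c→ u3, —d→ u4
  u2 = d.b.0 | a.(0 | 0) | c.(0 | 0 | (0 + 0) | d.d.0) → —a→ u5, —c→ u3, —d→ u6
  u3 = d.b.0 | a.(0 | 0) | (0 | 0 | (0 + 0) | d.d.0) → —a→ u7, —d→ u8, —d→ u9
  u4 = c.(d.b.0 | a.(0 | 0)) | (0 | 0 | (0 + 0) | d.0) → —c→ u9, —d→ u10
  u5 = d.b.0 | (0 | 0) | c.(0 | 0 | (0 + 0) | d.d.0) → —c→ u7, —d→ u11
  u6 = b.0 | a.(0 | 0) | c.(0 | 0 | (0 + 0) | d.d.0) → —a→ u11, —b→ u12, —c→ u8
  u7 = d.b.0 | (0 | 0) | (0 | 0 | (0 + 0) | d.d.0) → —d→ u13, —d→ u14
  u8 = b.0 | a.(0 | 0) | (0 | 0 | (0 + 0) | d.d.0) → —a→ u13, —b→ u15, —d→ u16
  u9 = d.b.0 | a.(0 | 0) | (0 | 0 | (0 + 0) | d.0) → —a→ u14, —d→ u16, —d→ u17
  u10 = c.(d.b.0 | a.(0 | 0)) | (0 | 0 | (0 + 0) | 0) → —c→ u17
  u11 = b.0 | (0 | 0) | c.(0 | 0 | (0 + 0) | d.d.0) → —b→ u18, —c→ u13
  u12 = 0 | a.(0 | 0) | c.(0 | 0 | (0 + 0) | d.d.0) → —a→ u18, —c→ u15
  u13 = b.0 | (0 | 0) | (0 | 0 | (0 + 0) | d.d.0) → —b→ u19, —d→ u20
  u14 = d.b.0 | (0 | 0) | (0 | 0 | (0 + 0) | d.0) → —d→ u20, —d→ u21
  u15 = 0 | a.(0 | 0) | (0 | 0 | (0 + 0) | d.d.0) → —a→ u19, —d→ u22
  u16 = b.0 | a.(0 | 0) | (0 | 0 | (0 + 0) | d.0) → —a→ u20, —b→ u22, —d→ u23
  u17 = d.b.0 | a.(0 | 0) | (0 | 0 | (0 + 0) | 0) → —a→ u21, —d→ u23
  u18 = 0 | (0 | 0) | c.(0 | 0 | (0 + 0) | d.d.0) → —c→ u19
  u19 = 0 | (0 | 0) | (0 | 0 | (0 + 0) | d.d.0) → —d→ u24
  u20 = b.0 | (0 | 0) | (0 | 0 | (0 + 0) | d.0) → —b→ u24, —d→ u25
  u21 = d.b.0 | (0 | 0) | (0 | 0 | (0 + 0) | 0) → —d→ u25
  u22 = 0 | a.(0 | 0) | (0 | 0 | (0 + 0) | d.0) → —a→ u24, —d→ u26
  u23 = b.0 | a.(0 | 0) | (0 | 0 | (0 + 0) | 0) → —a→ u25, —b→ u26
  u24 = 0 | (0 | 0) | (0 | 0 | (0 + 0) | d.0) → —d→ u27
  u25 = b.0 | (0 | 0) | (0 | 0 | (0 + 0) | 0) → —b→ u27
  u26 = 0 | a.(0 | 0) | (0 | 0 | (0 + 0) | 0) → —a→ u27
  u27 = 0 | (0 | 0) | (0 | 0 | (0 + 0) | 0) → stopped
Reachable graph of Q (28 states):
  v0 = b.(d.b.0 | a.(0 | 0)) | c.(0 | 0 | (0 + 0) | d.d.0) → —b→ v1, —c→ v2
  v1 = d.b.0 | a.(0 | 0) | c.(0 | 0 | (0 + 0) | d.d.0) → —a→ v3, —c→ v4, —d→ v5
  v2 = b.(d.b.0 | a.(0 | 0)) | (0 | 0 | (0 + 0) | d.d.0) → —b→ v4, —d→ v6
  v3 = d.b.0 | (0 | 0) | c.(0 | 0 | (0 + 0) | d.d.0) → —c→ v7, —d→ v8
  v4 = d.b.0 | a.(0 | 0) | (0 | 0 | (0 + 0) | d.d.0) → —a→ v7, —d→ v10, —d→ v9
  v5 = b.0 | a.(0 | 0) | c.(0 | 0 | (0 + 0) | d.d.0) → —a→ v8, —b→ v11, —c→ v9
  v6 = b.(d.b.0 | a.(0 | 0)) | (0 | 0 | (0 + 0) | d.0) → —b→ v10, —d→ v12
  v7 = d.b.0 | (0 | 0) | (0 | 0 | (0 + 0) | d.d.0) → —d→ v13, —d→ v14
  v8 = b.0 | (0 | 0) | c.(0 | 0 | (0 + 0) | d.d.0) → —b→ v15, —c→ v13
  v9 = b.0 | a.(0 | 0) | (0 | 0 | (0 + 0) | d.d.0) → —a→ v13, —b→ v16, —d→ v17
  v10 = d.b.0 | a.(0 | 0) | (0 | 0 | (0 + 0) | d.0) → —a→ v14, —d→ v17, —d→ v18
  v11 = 0 | a.(0 | 0) | c.(0 | 0 | (0 + 0) | d.d.0) → —a→ v15, —c→ v16
  v12 = b.(d.b.0 | a.(0 | 0)) | (0 | 0 | (0 + 0) | 0) → —b→ v18
  v13 = b.0 | (0 | 0) | (0 | 0 | (0 + 0) | d.d.0) → —b→ v19, —d→ v20
  v14 = d.b.0 | (0 | 0) | (0 | 0 | (0 + 0) | d.0) → —d→ v20, —d→ v21
  v15 = 0 | (0 | 0) | c.(0 | 0 | (0 + 0) | d.d.0) → —c→ v19
  v16 = 0 | a.(0 | 0) | (0 | 0 | (0 + 0) | d.d.0) → —a→ v19, —d→ v22
  v17 = b.0 | a.(0 | 0) | (0 | 0 | (0 + 0) | d.0) → —a→ v20, —b→ v22, —d→ v23
  v18 = d.b.0 | a.(0 | 0) | (0 | 0 | (0 + 0) | 0) → —a→ v21, —d→ v23
  v19 = 0 | (0 | 0) | (0 | 0 | (0 + 0) | d.d.0) → —d→ v24
  v20 = b.0 | (0 | 0) | (0 | 0 | (0 + 0) | d.0) → —b→ v24, —d→ v25
  v21 = d.b.0 | (0 | 0) | (0 | 0 | (0 + 0) | 0) → —d→ v25
  v22 = 0 | a.(0 | 0) | (0 | 0 | (0 + 0) | d.0) → —a→ v24, —d→ v26
  v23 = b.0 | a.(0 | 0) | (0 | 0 | (0 + 0) | 0) → —a→ v25, —b→ v26
  v24 = 0 | (0 | 0) | (0 | 0 | (0 + 0) | d.0) → —d→ v27
  v25 = b.0 | (0 | 0) | (0 | 0 | (0 + 0) | 0) → —b→ v27
  v26 = 0 | a.(0 | 0) | (0 | 0 | (0 + 0) | 0) → —a→ v27
  v27 = 0 | (0 | 0) | (0 | 0 | (0 + 0) | 0) → stopped
Trace ⟨cc⟩ through P, begin at {u0}:
  after c @ step 1: {u1, u2}
  after c @ step 2: {u3}
  ✓ P
Trace ⟨cc⟩ through Q, begin at {v0}:
  after c @ step 1: {v2}
  after c @ step 2: no successor for Q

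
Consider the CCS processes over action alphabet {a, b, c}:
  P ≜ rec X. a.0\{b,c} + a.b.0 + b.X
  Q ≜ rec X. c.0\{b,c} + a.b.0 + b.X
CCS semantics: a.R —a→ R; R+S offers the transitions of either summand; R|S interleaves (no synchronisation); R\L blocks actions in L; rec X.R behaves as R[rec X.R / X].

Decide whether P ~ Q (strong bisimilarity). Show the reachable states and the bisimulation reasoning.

NO

LTS(P): 4 reachable states
  m0 = rec X. a.0\{b,c} + a.b.0 + b.X ⊢ ··a··> m1, ··a··> m2, ··b··> m0
  m1 = 0\{b,c} ⊢ stopped
  m2 = b.0 ⊢ ··b··> m3
  m3 = 0 ⊢ stopped
LTS(Q): 4 reachable states
  n0 = rec X. c.0\{b,c} + a.b.0 + b.X ⊢ ··a··> n1, ··b··> n0, ··c··> n2
  n1 = b.0 ⊢ ··b··> n3
  n2 = 0\{b,c} ⊢ stopped
  n3 = 0 ⊢ stopped
Bisimilarity quotient blocks:
  B0 = {m0}
  B1 = {m2, n1}
  B2 = {m1, m3, n2, n3}
  B3 = {n0}
m0 ∈ B0, n0 ∈ B3 → different blocks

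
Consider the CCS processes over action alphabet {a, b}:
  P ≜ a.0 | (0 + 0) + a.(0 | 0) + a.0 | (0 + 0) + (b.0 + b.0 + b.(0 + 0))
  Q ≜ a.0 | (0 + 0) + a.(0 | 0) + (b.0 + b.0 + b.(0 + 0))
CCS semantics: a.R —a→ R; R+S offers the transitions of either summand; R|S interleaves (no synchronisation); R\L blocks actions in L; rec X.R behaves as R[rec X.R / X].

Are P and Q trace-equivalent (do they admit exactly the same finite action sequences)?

Reachable graph of P (5 states):
  u0 = a.0 | (0 + 0) + a.(0 | 0) + a.0 | (0 + 0) + (b.0 + b.0 + b.(0 + 0)) | —a→ u1, —a→ u2, —b→ u3, —b→ u4
  u1 = 0 | (0 + 0) | (no moves)
  u2 = 0 | 0 | (no moves)
  u3 = 0 | (no moves)
  u4 = 0 + 0 | (no moves)
Reachable graph of Q (5 states):
  v0 = a.0 | (0 + 0) + a.(0 | 0) + (b.0 + b.0 + b.(0 + 0)) | —a→ v1, —a→ v2, —b→ v3, —b→ v4
  v1 = 0 | (0 + 0) | (no moves)
  v2 = 0 | 0 | (no moves)
  v3 = 0 | (no moves)
  v4 = 0 + 0 | (no moves)
Coarsest stable partition (strong bisimilarity classes):
  B0 = {u0, v0}
  B1 = {u1, u2, u3, u4, v1, v2, v3, v4}
u0 ∈ B0, v0 ∈ B0 → same block
Bisimilar ⇒ trace-equivalent.

YES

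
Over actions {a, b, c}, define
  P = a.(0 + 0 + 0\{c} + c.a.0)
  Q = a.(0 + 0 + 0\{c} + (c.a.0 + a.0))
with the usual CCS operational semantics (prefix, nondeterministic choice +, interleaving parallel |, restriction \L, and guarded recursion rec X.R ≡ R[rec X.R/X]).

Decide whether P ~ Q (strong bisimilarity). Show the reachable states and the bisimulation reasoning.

Reachable graph of P (4 states):
  u0 = a.(0 + 0 + 0\{c} + c.a.0) → =a=> u1
  u1 = 0 + 0 + 0\{c} + c.a.0 → =c=> u2
  u2 = a.0 → =a=> u3
  u3 = 0 → ∅
Reachable graph of Q (4 states):
  v0 = a.(0 + 0 + 0\{c} + (c.a.0 + a.0)) → =a=> v1
  v1 = 0 + 0 + 0\{c} + (c.a.0 + a.0) → =a=> v2, =c=> v3
  v2 = 0 → ∅
  v3 = a.0 → =a=> v2
Coarsest stable partition (strong bisimilarity classes):
  B0 = {u0}
  B1 = {u1}
  B2 = {u2, v3}
  B3 = {u3, v2}
  B4 = {v0}
  B5 = {v1}
u0 ∈ B0, v0 ∈ B4 → different blocks

P ≁ Q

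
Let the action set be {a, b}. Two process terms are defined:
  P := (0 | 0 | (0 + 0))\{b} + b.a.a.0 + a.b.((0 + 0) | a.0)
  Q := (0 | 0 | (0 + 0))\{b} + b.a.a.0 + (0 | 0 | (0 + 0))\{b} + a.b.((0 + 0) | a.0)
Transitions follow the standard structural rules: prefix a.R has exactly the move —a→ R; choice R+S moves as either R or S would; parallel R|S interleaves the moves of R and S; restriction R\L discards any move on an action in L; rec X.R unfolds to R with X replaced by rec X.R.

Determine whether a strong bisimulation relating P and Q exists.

YES

P's transition system — 7 states:
  u0 = (0 | 0 | (0 + 0))\{b} + b.a.a.0 + a.b.((0 + 0) | a.0) | -a-> u1, -b-> u2
  u1 = b.((0 + 0) | a.0) | -b-> u3
  u2 = a.a.0 | -a-> u4
  u3 = (0 + 0) | a.0 | -a-> u5
  u4 = a.0 | -a-> u6
  u5 = (0 + 0) | 0 | ·
  u6 = 0 | ·
Q's transition system — 7 states:
  v0 = (0 | 0 | (0 + 0))\{b} + b.a.a.0 + (0 | 0 | (0 + 0))\{b} + a.b.((0 + 0) | a.0) | -a-> v1, -b-> v2
  v1 = b.((0 + 0) | a.0) | -b-> v3
  v2 = a.a.0 | -a-> v4
  v3 = (0 + 0) | a.0 | -a-> v5
  v4 = a.0 | -a-> v6
  v5 = (0 + 0) | 0 | ·
  v6 = 0 | ·
Coarsest stable partition (strong bisimilarity classes):
  B0 = {u0, v0}
  B1 = {u1, v1}
  B2 = {u3, u4, v3, v4}
  B3 = {u5, u6, v5, v6}
  B4 = {u2, v2}
u0 ∈ B0, v0 ∈ B0 → same block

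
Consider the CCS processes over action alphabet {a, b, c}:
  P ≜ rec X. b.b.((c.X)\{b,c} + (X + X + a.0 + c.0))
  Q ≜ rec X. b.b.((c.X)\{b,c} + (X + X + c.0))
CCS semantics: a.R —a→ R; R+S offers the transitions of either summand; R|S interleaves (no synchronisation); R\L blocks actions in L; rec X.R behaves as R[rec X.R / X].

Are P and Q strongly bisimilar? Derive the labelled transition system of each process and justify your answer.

P ≁ Q

LTS(P): 4 reachable states
  u0 = rec X. b.b.((c.X)\{b,c} + (X + X + a.0 + c.0)) has moves -b-> u1
  u1 = b.((c.(rec X. b.b.((c.X)\{b,c} + (X + X + a.0 + c.0))))\{b,c} + ((rec X. b.b.((c.X)\{b,c} + (X + X + a.0 + c.0))) + (rec X. b.b.((c.X)\{b,c} + (X + X + a.0 + c.0))) + a.0 + c.0)) has moves -b-> u2
  u2 = (c.(rec X. b.b.((c.X)\{b,c} + (X + X + a.0 + c.0))))\{b,c} + ((rec X. b.b.((c.X)\{b,c} + (X + X + a.0 + c.0))) + (rec X. b.b.((c.X)\{b,c} + (X + X + a.0 + c.0))) + a.0 + c.0) has moves -a-> u3, -b-> u1, -c-> u3
  u3 = 0 has moves ·
LTS(Q): 4 reachable states
  v0 = rec X. b.b.((c.X)\{b,c} + (X + X + c.0)) has moves -b-> v1
  v1 = b.((c.(rec X. b.b.((c.X)\{b,c} + (X + X + c.0))))\{b,c} + ((rec X. b.b.((c.X)\{b,c} + (X + X + c.0))) + (rec X. b.b.((c.X)\{b,c} + (X + X + c.0))) + c.0)) has moves -b-> v2
  v2 = (c.(rec X. b.b.((c.X)\{b,c} + (X + X + c.0))))\{b,c} + ((rec X. b.b.((c.X)\{b,c} + (X + X + c.0))) + (rec X. b.b.((c.X)\{b,c} + (X + X + c.0))) + c.0) has moves -b-> v1, -c-> v3
  v3 = 0 has moves ·
Partition-refinement fixed point:
  B0 = {u0}
  B1 = {u1}
  B2 = {u2}
  B3 = {u3, v3}
  B4 = {v0}
  B5 = {v1}
  B6 = {v2}
u0 ∈ B0, v0 ∈ B4 → different blocks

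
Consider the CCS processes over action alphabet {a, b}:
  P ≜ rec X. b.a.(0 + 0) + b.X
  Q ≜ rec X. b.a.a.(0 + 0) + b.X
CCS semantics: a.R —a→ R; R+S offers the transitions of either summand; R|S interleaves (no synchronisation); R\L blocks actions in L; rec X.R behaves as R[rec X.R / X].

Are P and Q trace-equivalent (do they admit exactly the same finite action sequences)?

trace-distinct — witness ⟨baa⟩

LTS(P): 3 reachable states
  s0 = rec X. b.a.(0 + 0) + b.X has moves -b-> s0, -b-> s1
  s1 = a.(0 + 0) has moves -a-> s2
  s2 = 0 + 0 has moves ·
LTS(Q): 4 reachable states
  t0 = rec X. b.a.a.(0 + 0) + b.X has moves -b-> t0, -b-> t1
  t1 = a.a.(0 + 0) has moves -a-> t2
  t2 = a.(0 + 0) has moves -a-> t3
  t3 = 0 + 0 has moves ·
Executing baa from Q (initial set {t0}):
  [1] b ⇒ {t0, t1}
  [2] a ⇒ {t2}
  [3] a ⇒ {t3}
  Q completes σ.
Executing baa from P (initial set {s0}):
  [1] b ⇒ {s0, s1}
  [2] a ⇒ {s2}
  [3] a ⇒ ∅ (P stuck)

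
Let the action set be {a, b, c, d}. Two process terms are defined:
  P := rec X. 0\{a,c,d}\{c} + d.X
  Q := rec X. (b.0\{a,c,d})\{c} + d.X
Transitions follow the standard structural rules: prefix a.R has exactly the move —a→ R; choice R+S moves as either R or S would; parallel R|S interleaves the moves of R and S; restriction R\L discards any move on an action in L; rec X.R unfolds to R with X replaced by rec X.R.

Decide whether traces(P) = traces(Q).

traces(P) ≠ traces(Q) — witness ⟨b⟩

P's transition system — 1 states:
  m0 = rec X. 0\{a,c,d}\{c} + d.X | -d-> m0
Q's transition system — 2 states:
  n0 = rec X. (b.0\{a,c,d})\{c} + d.X | -b-> n1, -d-> n0
  n1 = 0\{a,c,d}\{c} | ·
Trace ⟨b⟩ through Q, begin at {n0}:
  [1] b ⇒ {n1}
  Q completes σ.
Trace ⟨b⟩ through P, begin at {m0}:
  [1] b ⇒ no successor for P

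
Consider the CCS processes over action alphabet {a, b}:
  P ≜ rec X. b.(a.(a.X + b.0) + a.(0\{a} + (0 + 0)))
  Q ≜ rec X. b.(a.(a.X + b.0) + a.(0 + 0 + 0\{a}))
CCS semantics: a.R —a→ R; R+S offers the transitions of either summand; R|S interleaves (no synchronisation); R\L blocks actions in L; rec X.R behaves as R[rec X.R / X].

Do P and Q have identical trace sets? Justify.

trace-equivalent

LTS(P): 5 reachable states
  u0 = rec X. b.(a.(a.X + b.0) + a.(0\{a} + (0 + 0))) → ··b··> u1
  u1 = a.(a.(rec X. b.(a.(a.X + b.0) + a.(0\{a} + (0 + 0)))) + b.0) + a.(0\{a} + (0 + 0)) → ··a··> u2, ··a··> u3
  u2 = 0\{a} + (0 + 0) → (no moves)
  u3 = a.(rec X. b.(a.(a.X + b.0) + a.(0\{a} + (0 + 0)))) + b.0 → ··a··> u0, ··b··> u4
  u4 = 0 → (no moves)
LTS(Q): 5 reachable states
  v0 = rec X. b.(a.(a.X + b.0) + a.(0 + 0 + 0\{a})) → ··b··> v1
  v1 = a.(a.(rec X. b.(a.(a.X + b.0) + a.(0 + 0 + 0\{a}))) + b.0) + a.(0 + 0 + 0\{a}) → ··a··> v2, ··a··> v3
  v2 = 0 + 0 + 0\{a} → (no moves)
  v3 = a.(rec X. b.(a.(a.X + b.0) + a.(0 + 0 + 0\{a}))) + b.0 → ··a··> v0, ··b··> v4
  v4 = 0 → (no moves)
Partition-refinement fixed point:
  B0 = {u0, v0}
  B1 = {u1, v1}
  B2 = {u2, u4, v2, v4}
  B3 = {u3, v3}
u0 ∈ B0, v0 ∈ B0 → same block
Bisimilar ⇒ trace-equivalent.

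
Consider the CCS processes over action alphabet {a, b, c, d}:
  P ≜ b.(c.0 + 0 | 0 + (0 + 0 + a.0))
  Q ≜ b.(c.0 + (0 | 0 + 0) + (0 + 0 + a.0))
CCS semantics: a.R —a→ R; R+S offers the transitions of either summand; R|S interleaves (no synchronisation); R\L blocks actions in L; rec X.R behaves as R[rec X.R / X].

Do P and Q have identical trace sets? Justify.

trace-equivalent

P's transition system — 3 states:
  u0 = b.(c.0 + 0 | 0 + (0 + 0 + a.0)) has moves —b→ u1
  u1 = c.0 + 0 | 0 + (0 + 0 + a.0) has moves —a→ u2, —c→ u2
  u2 = 0 has moves stopped
Q's transition system — 3 states:
  v0 = b.(c.0 + (0 | 0 + 0) + (0 + 0 + a.0)) has moves —b→ v1
  v1 = c.0 + (0 | 0 + 0) + (0 + 0 + a.0) has moves —a→ v2, —c→ v2
  v2 = 0 has moves stopped
Partition-refinement fixed point:
  B0 = {u0, v0}
  B1 = {u1, v1}
  B2 = {u2, v2}
u0 ∈ B0, v0 ∈ B0 → same block
Bisimilar ⇒ trace-equivalent.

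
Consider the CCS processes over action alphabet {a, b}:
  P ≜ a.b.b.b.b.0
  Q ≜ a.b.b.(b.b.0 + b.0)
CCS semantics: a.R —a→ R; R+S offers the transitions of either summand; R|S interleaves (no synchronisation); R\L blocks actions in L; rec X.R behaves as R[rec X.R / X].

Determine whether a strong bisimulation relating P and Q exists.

P ≁ Q

Reachable graph of P (6 states):
  m0 = a.b.b.b.b.0 has moves —a→ m1
  m1 = b.b.b.b.0 has moves —b→ m2
  m2 = b.b.b.0 has moves —b→ m3
  m3 = b.b.0 has moves —b→ m4
  m4 = b.0 has moves —b→ m5
  m5 = 0 has moves (no moves)
Reachable graph of Q (6 states):
  n0 = a.b.b.(b.b.0 + b.0) has moves —a→ n1
  n1 = b.b.(b.b.0 + b.0) has moves —b→ n2
  n2 = b.(b.b.0 + b.0) has moves —b→ n3
  n3 = b.b.0 + b.0 has moves —b→ n4, —b→ n5
  n4 = 0 has moves (no moves)
  n5 = b.0 has moves —b→ n4
Partition-refinement fixed point:
  B0 = {m0}
  B1 = {m1}
  B2 = {m2}
  B3 = {m3}
  B4 = {m4, n5}
  B5 = {m5, n4}
  B6 = {n0}
  B7 = {n1}
  B8 = {n2}
  B9 = {n3}
m0 ∈ B0, n0 ∈ B6 → different blocks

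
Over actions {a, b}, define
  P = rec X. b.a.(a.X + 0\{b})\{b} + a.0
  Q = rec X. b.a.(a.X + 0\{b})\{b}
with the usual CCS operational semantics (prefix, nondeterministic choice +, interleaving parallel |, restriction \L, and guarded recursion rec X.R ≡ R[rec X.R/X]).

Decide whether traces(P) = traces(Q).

Reachable graph of P (6 states):
  u0 = rec X. b.a.(a.X + 0\{b})\{b} + a.0 → -a-> u1, -b-> u2
  u1 = 0 → deadlocked
  u2 = a.(a.(rec X. b.a.(a.X + 0\{b})\{b} + a.0) + 0\{b})\{b} → -a-> u3
  u3 = (a.(rec X. b.a.(a.X + 0\{b})\{b} + a.0) + 0\{b})\{b} → -a-> u4
  u4 = (rec X. b.a.(a.X + 0\{b})\{b} + a.0)\{b} → -a-> u5
  u5 = 0\{b} → deadlocked
Reachable graph of Q (4 states):
  v0 = rec X. b.a.(a.X + 0\{b})\{b} → -b-> v1
  v1 = a.(a.(rec X. b.a.(a.X + 0\{b})\{b}) + 0\{b})\{b} → -a-> v2
  v2 = (a.(rec X. b.a.(a.X + 0\{b})\{b}) + 0\{b})\{b} → -a-> v3
  v3 = (rec X. b.a.(a.X + 0\{b})\{b})\{b} → deadlocked
Run σ = ⟨a⟩ on P: start {u0}
  after a @ step 1: {u1}
  — P admits the full trace.
Run σ = ⟨a⟩ on Q: start {v0}
  after a @ step 1: ∅  — Q cannot continue

trace-distinct — witness ⟨a⟩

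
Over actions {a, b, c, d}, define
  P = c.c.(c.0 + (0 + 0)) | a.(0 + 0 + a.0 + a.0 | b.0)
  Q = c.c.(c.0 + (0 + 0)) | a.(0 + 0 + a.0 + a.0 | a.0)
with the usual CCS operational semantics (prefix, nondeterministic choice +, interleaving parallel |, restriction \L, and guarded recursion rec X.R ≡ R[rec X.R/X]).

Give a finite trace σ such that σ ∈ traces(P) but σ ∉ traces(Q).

Reachable graph of P (24 states):
  m0 = c.c.(c.0 + (0 + 0)) | a.(0 + 0 + a.0 + a.0 | b.0) :: -a-> m1, -c-> m2
  m1 = c.c.(c.0 + (0 + 0)) | (0 + 0 + a.0 + a.0 | b.0) :: -a-> m3, -a-> m4, -b-> m5, -c-> m6
  m2 = c.(c.0 + (0 + 0)) | a.(0 + 0 + a.0 + a.0 | b.0) :: -a-> m6, -c-> m7
  m3 = c.c.(c.0 + (0 + 0)) | (0 | b.0) :: -b-> m8, -c-> m9
  m4 = c.c.(c.0 + (0 + 0)) | 0 :: -c-> m10
  m5 = c.c.(c.0 + (0 + 0)) | (a.0 | 0) :: -a-> m8, -c-> m11
  m6 = c.(c.0 + (0 + 0)) | (0 + 0 + a.0 + a.0 | b.0) :: -a-> m10, -a-> m9, -b-> m11, -c-> m12
  m7 = (c.0 + (0 + 0)) | a.(0 + 0 + a.0 + a.0 | b.0) :: -a-> m12, -c-> m13
  m8 = c.c.(c.0 + (0 + 0)) | (0 | 0) :: -c-> m14
  m9 = c.(c.0 + (0 + 0)) | (0 | b.0) :: -b-> m14, -c-> m15
  m10 = c.(c.0 + (0 + 0)) | 0 :: -c-> m16
  m11 = c.(c.0 + (0 + 0)) | (a.0 | 0) :: -a-> m14, -c-> m17
  m12 = (c.0 + (0 + 0)) | (0 + 0 + a.0 + a.0 | b.0) :: -a-> m15, -a-> m16, -b-> m17, -c-> m18
  m13 = 0 | a.(0 + 0 + a.0 + a.0 | b.0) :: -a-> m18
  m14 = c.(c.0 + (0 + 0)) | (0 | 0) :: -c-> m19
  m15 = (c.0 + (0 + 0)) | (0 | b.0) :: -b-> m19, -c-> m20
  m16 = (c.0 + (0 + 0)) | 0 :: -c-> m21
  m17 = (c.0 + (0 + 0)) | (a.0 | 0) :: -a-> m19, -c-> m22
  m18 = 0 | (0 + 0 + a.0 + a.0 | b.0) :: -a-> m20, -a-> m21, -b-> m22
  m19 = (c.0 + (0 + 0)) | (0 | 0) :: -c-> m23
  m20 = 0 | (0 | b.0) :: -b-> m23
  m21 = 0 | 0 :: ∅
  m22 = 0 | (a.0 | 0) :: -a-> m23
  m23 = 0 | (0 | 0) :: ∅
Reachable graph of Q (24 states):
  n0 = c.c.(c.0 + (0 + 0)) | a.(0 + 0 + a.0 + a.0 | a.0) :: -a-> n1, -c-> n2
  n1 = c.c.(c.0 + (0 + 0)) | (0 + 0 + a.0 + a.0 | a.0) :: -a-> n3, -a-> n4, -a-> n5, -c-> n6
  n2 = c.(c.0 + (0 + 0)) | a.(0 + 0 + a.0 + a.0 | a.0) :: -a-> n6, -c-> n7
  n3 = c.c.(c.0 + (0 + 0)) | (0 | a.0) :: -a-> n8, -c-> n9
  n4 = c.c.(c.0 + (0 + 0)) | (a.0 | 0) :: -a-> n8, -c-> n10
  n5 = c.c.(c.0 + (0 + 0)) | 0 :: -c-> n11
  n6 = c.(c.0 + (0 + 0)) | (0 + 0 + a.0 + a.0 | a.0) :: -a-> n10, -a-> n11, -a-> n9, -c-> n12
  n7 = (c.0 + (0 + 0)) | a.(0 + 0 + a.0 + a.0 | a.0) :: -a-> n12, -c-> n13
  n8 = c.c.(c.0 + (0 + 0)) | (0 | 0) :: -c-> n14
  n9 = c.(c.0 + (0 + 0)) | (0 | a.0) :: -a-> n14, -c-> n15
  n10 = c.(c.0 + (0 + 0)) | (a.0 | 0) :: -a-> n14, -c-> n16
  n11 = c.(c.0 + (0 + 0)) | 0 :: -c-> n17
  n12 = (c.0 + (0 + 0)) | (0 + 0 + a.0 + a.0 | a.0) :: -a-> n15, -a-> n16, -a-> n17, -c-> n18
  n13 = 0 | a.(0 + 0 + a.0 + a.0 | a.0) :: -a-> n18
  n14 = c.(c.0 + (0 + 0)) | (0 | 0) :: -c-> n19
  n15 = (c.0 + (0 + 0)) | (0 | a.0) :: -a-> n19, -c-> n20
  n16 = (c.0 + (0 + 0)) | (a.0 | 0) :: -a-> n19, -c-> n21
  n17 = (c.0 + (0 + 0)) | 0 :: -c-> n22
  n18 = 0 | (0 + 0 + a.0 + a.0 | a.0) :: -a-> n20, -a-> n21, -a-> n22
  n19 = (c.0 + (0 + 0)) | (0 | 0) :: -c-> n23
  n20 = 0 | (0 | a.0) :: -a-> n23
  n21 = 0 | (a.0 | 0) :: -a-> n23
  n22 = 0 | 0 :: ∅
  n23 = 0 | (0 | 0) :: ∅
Executing ab from P (initial set {m0}):
  [1] a ⇒ {m1}
  [2] b ⇒ {m5}
  — P admits the full trace.
Executing ab from Q (initial set {n0}):
  [1] a ⇒ {n1}
  [2] b ⇒ no successor for Q

ab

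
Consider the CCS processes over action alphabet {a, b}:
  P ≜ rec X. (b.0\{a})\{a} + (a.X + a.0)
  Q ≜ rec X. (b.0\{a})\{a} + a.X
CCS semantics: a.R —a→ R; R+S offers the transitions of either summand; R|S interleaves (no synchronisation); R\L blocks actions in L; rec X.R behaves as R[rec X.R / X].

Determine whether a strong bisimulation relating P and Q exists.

P's transition system — 3 states:
  m0 = rec X. (b.0\{a})\{a} + (a.X + a.0) ⊢ --a--▸ m0, --a--▸ m1, --b--▸ m2
  m1 = 0 ⊢ stopped
  m2 = 0\{a}\{a} ⊢ stopped
Q's transition system — 2 states:
  n0 = rec X. (b.0\{a})\{a} + a.X ⊢ --a--▸ n0, --b--▸ n1
  n1 = 0\{a}\{a} ⊢ stopped
Coarsest stable partition (strong bisimilarity classes):
  B0 = {m0}
  B1 = {m1, m2, n1}
  B2 = {n0}
m0 ∈ B0, n0 ∈ B2 → different blocks

P ≁ Q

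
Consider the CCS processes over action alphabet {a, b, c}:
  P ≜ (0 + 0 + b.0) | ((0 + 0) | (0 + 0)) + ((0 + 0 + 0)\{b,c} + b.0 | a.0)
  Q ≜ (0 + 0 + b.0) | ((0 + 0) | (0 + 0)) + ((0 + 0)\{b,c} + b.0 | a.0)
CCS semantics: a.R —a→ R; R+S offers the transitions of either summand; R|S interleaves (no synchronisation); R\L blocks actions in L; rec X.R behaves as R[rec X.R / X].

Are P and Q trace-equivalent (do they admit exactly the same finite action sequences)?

trace-equivalent

LTS(P): 5 reachable states
  s0 = (0 + 0 + b.0) | ((0 + 0) | (0 + 0)) + ((0 + 0 + 0)\{b,c} + b.0 | a.0) → --a--▸ s1, --b--▸ s2, --b--▸ s3
  s1 = b.0 | 0 → --b--▸ s4
  s2 = 0 | ((0 + 0) | (0 + 0)) → ·
  s3 = 0 | a.0 → --a--▸ s4
  s4 = 0 | 0 → ·
LTS(Q): 5 reachable states
  t0 = (0 + 0 + b.0) | ((0 + 0) | (0 + 0)) + ((0 + 0)\{b,c} + b.0 | a.0) → --a--▸ t1, --b--▸ t2, --b--▸ t3
  t1 = b.0 | 0 → --b--▸ t4
  t2 = 0 | ((0 + 0) | (0 + 0)) → ·
  t3 = 0 | a.0 → --a--▸ t4
  t4 = 0 | 0 → ·
Coarsest stable partition (strong bisimilarity classes):
  B0 = {s0, t0}
  B1 = {s2, s4, t2, t4}
  B2 = {s3, t3}
  B3 = {s1, t1}
s0 ∈ B0, t0 ∈ B0 → same block
Bisimilar ⇒ trace-equivalent.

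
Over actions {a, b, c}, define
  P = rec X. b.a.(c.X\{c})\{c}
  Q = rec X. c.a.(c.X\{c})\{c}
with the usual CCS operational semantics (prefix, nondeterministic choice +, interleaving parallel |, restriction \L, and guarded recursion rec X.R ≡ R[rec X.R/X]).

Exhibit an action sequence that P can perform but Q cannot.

b

Reachable graph of P (3 states):
  s0 = rec X. b.a.(c.X\{c})\{c} → -b-> s1
  s1 = a.(c.(rec X. b.a.(c.X\{c})\{c})\{c})\{c} → -a-> s2
  s2 = (c.(rec X. b.a.(c.X\{c})\{c})\{c})\{c} → deadlocked
Reachable graph of Q (3 states):
  t0 = rec X. c.a.(c.X\{c})\{c} → -c-> t1
  t1 = a.(c.(rec X. c.a.(c.X\{c})\{c})\{c})\{c} → -a-> t2
  t2 = (c.(rec X. c.a.(c.X\{c})\{c})\{c})\{c} → deadlocked
Executing b from P (initial set {s0}):
  after b @ step 1: {s1}
  P completes σ.
Executing b from Q (initial set {t0}):
  after b @ step 1: ∅  — Q cannot continue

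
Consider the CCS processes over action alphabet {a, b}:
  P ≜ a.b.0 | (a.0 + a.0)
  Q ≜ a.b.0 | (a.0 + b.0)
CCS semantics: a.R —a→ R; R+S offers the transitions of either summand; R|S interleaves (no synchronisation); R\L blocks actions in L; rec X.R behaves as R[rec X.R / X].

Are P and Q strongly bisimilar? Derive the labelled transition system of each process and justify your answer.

not bisimilar

P's transition system — 6 states:
  u0 = a.b.0 | (a.0 + a.0) → ··a··> u1, ··a··> u2
  u1 = a.b.0 | 0 → ··a··> u3
  u2 = b.0 | (a.0 + a.0) → ··a··> u3, ··b··> u4
  u3 = b.0 | 0 → ··b··> u5
  u4 = 0 | (a.0 + a.0) → ··a··> u5
  u5 = 0 | 0 → stopped
Q's transition system — 6 states:
  v0 = a.b.0 | (a.0 + b.0) → ··a··> v1, ··a··> v2, ··b··> v1
  v1 = a.b.0 | 0 → ··a··> v3
  v2 = b.0 | (a.0 + b.0) → ··a··> v3, ··b··> v3, ··b··> v4
  v3 = b.0 | 0 → ··b··> v5
  v4 = 0 | (a.0 + b.0) → ··a··> v5, ··b··> v5
  v5 = 0 | 0 → stopped
Coarsest stable partition (strong bisimilarity classes):
  B0 = {u0}
  B1 = {u2}
  B2 = {u4}
  B3 = {u5, v5}
  B4 = {u3, v3}
  B5 = {u1, v1}
  B6 = {v0}
  B7 = {v2}
  B8 = {v4}
u0 ∈ B0, v0 ∈ B6 → different blocks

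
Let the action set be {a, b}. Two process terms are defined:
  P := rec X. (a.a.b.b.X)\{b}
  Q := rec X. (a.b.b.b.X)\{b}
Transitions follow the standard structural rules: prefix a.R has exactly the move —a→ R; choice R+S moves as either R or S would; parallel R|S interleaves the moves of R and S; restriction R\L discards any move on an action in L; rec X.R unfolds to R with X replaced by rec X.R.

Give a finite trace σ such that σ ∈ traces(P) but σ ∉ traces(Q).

LTS(P): 3 reachable states
  u0 = rec X. (a.a.b.b.X)\{b} :: --a--▸ u1
  u1 = (a.b.b.(rec X. (a.a.b.b.X)\{b}))\{b} :: --a--▸ u2
  u2 = (b.b.(rec X. (a.a.b.b.X)\{b}))\{b} :: ∅
LTS(Q): 2 reachable states
  v0 = rec X. (a.b.b.b.X)\{b} :: --a--▸ v1
  v1 = (b.b.b.(rec X. (a.b.b.b.X)\{b}))\{b} :: ∅
Executing aa from P (initial set {u0}):
  [1] a ⇒ {u1}
  [2] a ⇒ {u2}
  — P admits the full trace.
Executing aa from Q (initial set {v0}):
  [1] a ⇒ {v1}
  [2] a ⇒ ∅  — Q cannot continue

aa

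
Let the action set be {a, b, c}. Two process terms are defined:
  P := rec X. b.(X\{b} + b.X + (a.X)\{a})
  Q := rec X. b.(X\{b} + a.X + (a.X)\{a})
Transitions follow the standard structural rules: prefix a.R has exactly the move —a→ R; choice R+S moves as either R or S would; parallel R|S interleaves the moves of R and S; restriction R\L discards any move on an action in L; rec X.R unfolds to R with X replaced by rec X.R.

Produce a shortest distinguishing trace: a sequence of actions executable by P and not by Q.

bb

P's transition system — 2 states:
  u0 = rec X. b.(X\{b} + b.X + (a.X)\{a}) ⊢ =b=> u1
  u1 = (rec X. b.(X\{b} + b.X + (a.X)\{a}))\{b} + b.(rec X. b.(X\{b} + b.X + (a.X)\{a})) + (a.(rec X. b.(X\{b} + b.X + (a.X)\{a})))\{a} ⊢ =b=> u0
Q's transition system — 2 states:
  v0 = rec X. b.(X\{b} + a.X + (a.X)\{a}) ⊢ =b=> v1
  v1 = (rec X. b.(X\{b} + a.X + (a.X)\{a}))\{b} + a.(rec X. b.(X\{b} + a.X + (a.X)\{a})) + (a.(rec X. b.(X\{b} + a.X + (a.X)\{a})))\{a} ⊢ =a=> v0
Run σ = ⟨bb⟩ on P: start {u0}
  step 1 (b): {u1}
  step 2 (b): {u0}
  P completes σ.
Run σ = ⟨bb⟩ on Q: start {v0}
  step 1 (b): {v1}
  step 2 (b): ∅ (Q stuck)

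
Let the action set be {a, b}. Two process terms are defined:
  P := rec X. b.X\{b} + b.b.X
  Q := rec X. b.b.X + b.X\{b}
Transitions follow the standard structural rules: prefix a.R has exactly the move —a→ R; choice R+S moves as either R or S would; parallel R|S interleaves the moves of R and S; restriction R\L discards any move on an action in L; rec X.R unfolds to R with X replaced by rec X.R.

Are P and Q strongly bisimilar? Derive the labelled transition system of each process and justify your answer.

P ~ Q

Reachable graph of P (3 states):
  p0 = rec X. b.X\{b} + b.b.X ⊢ --b--▸ p1, --b--▸ p2
  p1 = (rec X. b.X\{b} + b.b.X)\{b} ⊢ stopped
  p2 = b.(rec X. b.X\{b} + b.b.X) ⊢ --b--▸ p0
Reachable graph of Q (3 states):
  q0 = rec X. b.b.X + b.X\{b} ⊢ --b--▸ q1, --b--▸ q2
  q1 = (rec X. b.b.X + b.X\{b})\{b} ⊢ stopped
  q2 = b.(rec X. b.b.X + b.X\{b}) ⊢ --b--▸ q0
Bisimilarity quotient blocks:
  B0 = {p0, q0}
  B1 = {p2, q2}
  B2 = {p1, q1}
p0 ∈ B0, q0 ∈ B0 → same block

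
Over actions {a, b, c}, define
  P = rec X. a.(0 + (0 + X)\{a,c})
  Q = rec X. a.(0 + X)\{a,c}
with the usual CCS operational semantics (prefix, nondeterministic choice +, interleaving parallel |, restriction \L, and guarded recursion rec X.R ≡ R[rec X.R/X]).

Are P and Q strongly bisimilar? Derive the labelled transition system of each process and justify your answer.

P ~ Q

Reachable graph of P (2 states):
  s0 = rec X. a.(0 + (0 + X)\{a,c}) → --a--▸ s1
  s1 = 0 + (0 + (rec X. a.(0 + (0 + X)\{a,c})))\{a,c} → stopped
Reachable graph of Q (2 states):
  t0 = rec X. a.(0 + X)\{a,c} → --a--▸ t1
  t1 = (0 + (rec X. a.(0 + X)\{a,c}))\{a,c} → stopped
Partition-refinement fixed point:
  B0 = {s0, t0}
  B1 = {s1, t1}
s0 ∈ B0, t0 ∈ B0 → same block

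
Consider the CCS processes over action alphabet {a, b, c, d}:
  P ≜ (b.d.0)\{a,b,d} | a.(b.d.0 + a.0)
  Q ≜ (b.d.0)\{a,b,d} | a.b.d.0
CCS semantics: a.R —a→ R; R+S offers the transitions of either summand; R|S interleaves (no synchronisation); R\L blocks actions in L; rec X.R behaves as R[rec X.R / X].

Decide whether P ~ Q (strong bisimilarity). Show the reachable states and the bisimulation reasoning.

LTS(P): 4 reachable states
  s0 = (b.d.0)\{a,b,d} | a.(b.d.0 + a.0) ⊢ -a-> s1
  s1 = (b.d.0)\{a,b,d} | (b.d.0 + a.0) ⊢ -a-> s2, -b-> s3
  s2 = (b.d.0)\{a,b,d} | 0 ⊢ (no moves)
  s3 = (b.d.0)\{a,b,d} | d.0 ⊢ -d-> s2
LTS(Q): 4 reachable states
  t0 = (b.d.0)\{a,b,d} | a.b.d.0 ⊢ -a-> t1
  t1 = (b.d.0)\{a,b,d} | b.d.0 ⊢ -b-> t2
  t2 = (b.d.0)\{a,b,d} | d.0 ⊢ -d-> t3
  t3 = (b.d.0)\{a,b,d} | 0 ⊢ (no moves)
Partition-refinement fixed point:
  B0 = {s0}
  B1 = {s1}
  B2 = {s2, t3}
  B3 = {s3, t2}
  B4 = {t0}
  B5 = {t1}
s0 ∈ B0, t0 ∈ B4 → different blocks

P ≁ Q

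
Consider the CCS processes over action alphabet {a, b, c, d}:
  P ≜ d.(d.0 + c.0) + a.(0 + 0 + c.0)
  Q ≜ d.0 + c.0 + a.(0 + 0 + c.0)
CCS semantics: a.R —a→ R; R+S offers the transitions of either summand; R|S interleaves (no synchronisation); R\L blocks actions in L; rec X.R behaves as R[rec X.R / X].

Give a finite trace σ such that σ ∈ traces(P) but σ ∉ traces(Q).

P's transition system — 4 states:
  s0 = d.(d.0 + c.0) + a.(0 + 0 + c.0) → ··a··> s1, ··d··> s2
  s1 = 0 + 0 + c.0 → ··c··> s3
  s2 = d.0 + c.0 → ··c··> s3, ··d··> s3
  s3 = 0 → (no moves)
Q's transition system — 3 states:
  t0 = d.0 + c.0 + a.(0 + 0 + c.0) → ··a··> t1, ··c··> t2, ··d··> t2
  t1 = 0 + 0 + c.0 → ··c··> t2
  t2 = 0 → (no moves)
Run σ = ⟨dc⟩ on P: start {s0}
  after d @ step 1: {s2}
  after c @ step 2: {s3}
  P completes σ.
Run σ = ⟨dc⟩ on Q: start {t0}
  after d @ step 1: {t2}
  after c @ step 2: ∅ (Q stuck)

dc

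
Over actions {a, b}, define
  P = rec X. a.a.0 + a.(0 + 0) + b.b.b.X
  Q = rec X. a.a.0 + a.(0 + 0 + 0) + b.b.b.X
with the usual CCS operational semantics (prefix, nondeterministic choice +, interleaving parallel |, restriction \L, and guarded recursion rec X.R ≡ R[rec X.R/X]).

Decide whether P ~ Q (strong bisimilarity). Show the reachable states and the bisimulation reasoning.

bisimilar

P's transition system — 6 states:
  m0 = rec X. a.a.0 + a.(0 + 0) + b.b.b.X has moves =a=> m1, =a=> m2, =b=> m3
  m1 = 0 + 0 has moves ·
  m2 = a.0 has moves =a=> m4
  m3 = b.b.(rec X. a.a.0 + a.(0 + 0) + b.b.b.X) has moves =b=> m5
  m4 = 0 has moves ·
  m5 = b.(rec X. a.a.0 + a.(0 + 0) + b.b.b.X) has moves =b=> m0
Q's transition system — 6 states:
  n0 = rec X. a.a.0 + a.(0 + 0 + 0) + b.b.b.X has moves =a=> n1, =a=> n2, =b=> n3
  n1 = 0 + 0 + 0 has moves ·
  n2 = a.0 has moves =a=> n4
  n3 = b.b.(rec X. a.a.0 + a.(0 + 0 + 0) + b.b.b.X) has moves =b=> n5
  n4 = 0 has moves ·
  n5 = b.(rec X. a.a.0 + a.(0 + 0 + 0) + b.b.b.X) has moves =b=> n0
Partition-refinement fixed point:
  B0 = {m0, n0}
  B1 = {m1, m4, n1, n4}
  B2 = {m3, n3}
  B3 = {m5, n5}
  B4 = {m2, n2}
m0 ∈ B0, n0 ∈ B0 → same block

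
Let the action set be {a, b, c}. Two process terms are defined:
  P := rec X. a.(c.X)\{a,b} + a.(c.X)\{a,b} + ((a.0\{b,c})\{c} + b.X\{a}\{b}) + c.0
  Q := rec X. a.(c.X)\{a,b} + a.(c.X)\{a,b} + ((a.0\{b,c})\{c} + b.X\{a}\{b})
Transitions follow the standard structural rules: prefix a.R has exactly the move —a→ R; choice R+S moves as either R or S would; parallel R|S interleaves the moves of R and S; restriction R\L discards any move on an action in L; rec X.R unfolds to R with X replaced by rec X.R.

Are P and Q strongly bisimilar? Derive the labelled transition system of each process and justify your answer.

Reachable graph of P (8 states):
  s0 = rec X. a.(c.X)\{a,b} + a.(c.X)\{a,b} + ((a.0\{b,c})\{c} + b.X\{a}\{b}) + c.0 has moves --a--▸ s1, --a--▸ s2, --b--▸ s3, --c--▸ s4
  s1 = (c.(rec X. a.(c.X)\{a,b} + a.(c.X)\{a,b} + ((a.0\{b,c})\{c} + b.X\{a}\{b}) + c.0))\{a,b} has moves --c--▸ s5
  s2 = 0\{b,c}\{c} has moves ∅
  s3 = (rec X. a.(c.X)\{a,b} + a.(c.X)\{a,b} + ((a.0\{b,c})\{c} + b.X\{a}\{b}) + c.0)\{a}\{b} has moves --c--▸ s6
  s4 = 0 has moves ∅
  s5 = (rec X. a.(c.X)\{a,b} + a.(c.X)\{a,b} + ((a.0\{b,c})\{c} + b.X\{a}\{b}) + c.0)\{a,b} has moves --c--▸ s7
  s6 = 0\{a}\{b} has moves ∅
  s7 = 0\{a,b} has moves ∅
Reachable graph of Q (5 states):
  t0 = rec X. a.(c.X)\{a,b} + a.(c.X)\{a,b} + ((a.0\{b,c})\{c} + b.X\{a}\{b}) has moves --a--▸ t1, --a--▸ t2, --b--▸ t3
  t1 = (c.(rec X. a.(c.X)\{a,b} + a.(c.X)\{a,b} + ((a.0\{b,c})\{c} + b.X\{a}\{b})))\{a,b} has moves --c--▸ t4
  t2 = 0\{b,c}\{c} has moves ∅
  t3 = (rec X. a.(c.X)\{a,b} + a.(c.X)\{a,b} + ((a.0\{b,c})\{c} + b.X\{a}\{b}))\{a}\{b} has moves ∅
  t4 = (rec X. a.(c.X)\{a,b} + a.(c.X)\{a,b} + ((a.0\{b,c})\{c} + b.X\{a}\{b}))\{a,b} has moves ∅
Bisimilarity quotient blocks:
  B0 = {s0}
  B1 = {s1}
  B2 = {s3, s5, t1}
  B3 = {s2, s4, s6, s7, t2, t3, t4}
  B4 = {t0}
s0 ∈ B0, t0 ∈ B4 → different blocks

P ≁ Q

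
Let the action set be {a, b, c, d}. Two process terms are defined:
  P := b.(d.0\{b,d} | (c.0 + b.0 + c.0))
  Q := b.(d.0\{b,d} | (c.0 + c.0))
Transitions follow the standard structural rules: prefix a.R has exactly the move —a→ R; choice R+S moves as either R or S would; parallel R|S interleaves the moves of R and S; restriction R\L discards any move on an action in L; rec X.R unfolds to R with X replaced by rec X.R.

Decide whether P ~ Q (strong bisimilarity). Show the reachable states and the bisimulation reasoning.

not bisimilar

Reachable graph of P (5 states):
  p0 = b.(d.0\{b,d} | (c.0 + b.0 + c.0)) ⊢ -b-> p1
  p1 = d.0\{b,d} | (c.0 + b.0 + c.0) ⊢ -b-> p2, -c-> p2, -d-> p3
  p2 = d.0\{b,d} | 0 ⊢ -d-> p4
  p3 = 0\{b,d} | (c.0 + b.0 + c.0) ⊢ -b-> p4, -c-> p4
  p4 = 0\{b,d} | 0 ⊢ stopped
Reachable graph of Q (5 states):
  q0 = b.(d.0\{b,d} | (c.0 + c.0)) ⊢ -b-> q1
  q1 = d.0\{b,d} | (c.0 + c.0) ⊢ -c-> q2, -d-> q3
  q2 = d.0\{b,d} | 0 ⊢ -d-> q4
  q3 = 0\{b,d} | (c.0 + c.0) ⊢ -c-> q4
  q4 = 0\{b,d} | 0 ⊢ stopped
Bisimilarity quotient blocks:
  B0 = {p0}
  B1 = {p1}
  B2 = {p2, q2}
  B3 = {p4, q4}
  B4 = {p3}
  B5 = {q0}
  B6 = {q1}
  B7 = {q3}
p0 ∈ B0, q0 ∈ B5 → different blocks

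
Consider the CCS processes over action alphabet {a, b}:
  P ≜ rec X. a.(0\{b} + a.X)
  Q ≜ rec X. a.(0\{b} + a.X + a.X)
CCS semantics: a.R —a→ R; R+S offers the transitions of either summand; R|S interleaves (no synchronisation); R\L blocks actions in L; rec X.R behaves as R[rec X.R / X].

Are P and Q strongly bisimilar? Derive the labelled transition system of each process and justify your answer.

bisimilar

Reachable graph of P (2 states):
  s0 = rec X. a.(0\{b} + a.X) → ··a··> s1
  s1 = 0\{b} + a.(rec X. a.(0\{b} + a.X)) → ··a··> s0
Reachable graph of Q (2 states):
  t0 = rec X. a.(0\{b} + a.X + a.X) → ··a··> t1
  t1 = 0\{b} + a.(rec X. a.(0\{b} + a.X + a.X)) + a.(rec X. a.(0\{b} + a.X + a.X)) → ··a··> t0
Partition-refinement fixed point:
  B0 = {s0, s1, t0, t1}
s0 ∈ B0, t0 ∈ B0 → same block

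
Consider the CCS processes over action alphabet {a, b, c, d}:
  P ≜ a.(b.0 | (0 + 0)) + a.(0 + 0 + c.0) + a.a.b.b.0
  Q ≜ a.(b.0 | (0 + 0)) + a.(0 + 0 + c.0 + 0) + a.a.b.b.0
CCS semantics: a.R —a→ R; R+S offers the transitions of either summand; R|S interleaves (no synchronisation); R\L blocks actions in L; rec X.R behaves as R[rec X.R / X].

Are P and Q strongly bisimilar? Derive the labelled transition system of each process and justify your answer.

Reachable graph of P (8 states):
  p0 = a.(b.0 | (0 + 0)) + a.(0 + 0 + c.0) + a.a.b.b.0 ⊢ =a=> p1, =a=> p2, =a=> p3
  p1 = 0 + 0 + c.0 ⊢ =c=> p4
  p2 = a.b.b.0 ⊢ =a=> p5
  p3 = b.0 | (0 + 0) ⊢ =b=> p6
  p4 = 0 ⊢ ∅
  p5 = b.b.0 ⊢ =b=> p7
  p6 = 0 | (0 + 0) ⊢ ∅
  p7 = b.0 ⊢ =b=> p4
Reachable graph of Q (8 states):
  q0 = a.(b.0 | (0 + 0)) + a.(0 + 0 + c.0 + 0) + a.a.b.b.0 ⊢ =a=> q1, =a=> q2, =a=> q3
  q1 = 0 + 0 + c.0 + 0 ⊢ =c=> q4
  q2 = a.b.b.0 ⊢ =a=> q5
  q3 = b.0 | (0 + 0) ⊢ =b=> q6
  q4 = 0 ⊢ ∅
  q5 = b.b.0 ⊢ =b=> q7
  q6 = 0 | (0 + 0) ⊢ ∅
  q7 = b.0 ⊢ =b=> q4
Coarsest stable partition (strong bisimilarity classes):
  B0 = {p0, q0}
  B1 = {p3, p7, q3, q7}
  B2 = {p4, p6, q4, q6}
  B3 = {p2, q2}
  B4 = {p5, q5}
  B5 = {p1, q1}
p0 ∈ B0, q0 ∈ B0 → same block

YES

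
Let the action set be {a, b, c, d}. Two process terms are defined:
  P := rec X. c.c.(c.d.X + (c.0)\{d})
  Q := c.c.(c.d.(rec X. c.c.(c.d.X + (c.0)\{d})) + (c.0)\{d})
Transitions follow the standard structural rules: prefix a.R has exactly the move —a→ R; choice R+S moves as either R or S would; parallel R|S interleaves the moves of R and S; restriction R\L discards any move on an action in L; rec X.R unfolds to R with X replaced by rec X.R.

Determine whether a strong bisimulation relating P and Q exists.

bisimilar

Reachable graph of P (5 states):
  p0 = rec X. c.c.(c.d.X + (c.0)\{d}) :: —c→ p1
  p1 = c.(c.d.(rec X. c.c.(c.d.X + (c.0)\{d})) + (c.0)\{d}) :: —c→ p2
  p2 = c.d.(rec X. c.c.(c.d.X + (c.0)\{d})) + (c.0)\{d} :: —c→ p3, —c→ p4
  p3 = 0\{d} :: stopped
  p4 = d.(rec X. c.c.(c.d.X + (c.0)\{d})) :: —d→ p0
Reachable graph of Q (6 states):
  q0 = c.c.(c.d.(rec X. c.c.(c.d.X + (c.0)\{d})) + (c.0)\{d}) :: —c→ q1
  q1 = c.(c.d.(rec X. c.c.(c.d.X + (c.0)\{d})) + (c.0)\{d}) :: —c→ q2
  q2 = c.d.(rec X. c.c.(c.d.X + (c.0)\{d})) + (c.0)\{d} :: —c→ q3, —c→ q4
  q3 = 0\{d} :: stopped
  q4 = d.(rec X. c.c.(c.d.X + (c.0)\{d})) :: —d→ q5
  q5 = rec X. c.c.(c.d.X + (c.0)\{d}) :: —c→ q1
Bisimilarity quotient blocks:
  B0 = {p0, q0, q5}
  B1 = {p1, q1}
  B2 = {p2, q2}
  B3 = {p4, q4}
  B4 = {p3, q3}
p0 ∈ B0, q0 ∈ B0 → same block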